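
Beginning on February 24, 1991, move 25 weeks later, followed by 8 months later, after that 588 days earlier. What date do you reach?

Advancing 25 weeks (= 175 days) from February 24, 1991:
February has 28 days, so 28 − 24 = 4 days remain after February 24, 1991; 175 − 4 = 171 left.
March 1991 has 31 days: 171 − 31 = 140 left.
April 1991 has 30 days: 140 − 30 = 110 left.
May 1991 has 31 days: 110 − 31 = 79 left.
June 1991 has 30 days: 79 − 30 = 49 left.
July 1991 has 31 days: 49 − 31 = 18 left.
18 days into August 1991 → August 18, 1991.
Adding 8 months from August 18, 1991:
month 8 + 8 = 16, which is month 4 of year 1992 → April 1992.
Day 18 is valid in April, giving April 18, 1992.
Counting back 588 days from April 18, 1992:
Going back 18 days from April 18, 1992 reaches the end of the previous month; 588 − 18 = 570 left.
March 1992 has 31 days: 570 − 31 = 539 left.
February 1992 has 29 days (1992 is a leap year): 539 − 29 = 510 left.
January 1992 has 31 days: 510 − 31 = 479 left.
December 1991 has 31 days: 479 − 31 = 448 left.
November 1991 has 30 days: 448 − 30 = 418 left.
October 1991 has 31 days: 418 − 31 = 387 left.
September 1991 has 30 days: 387 − 30 = 357 left.
August 1991 has 31 days: 357 − 31 = 326 left.
July 1991 has 31 days: 326 − 31 = 295 left.
June 1991 has 30 days: 295 − 30 = 265 left.
May 1991 has 31 days: 265 − 31 = 234 left.
April 1991 has 30 days: 234 − 30 = 204 left.
March 1991 has 31 days: 204 − 31 = 173 left.
February 1991 has 28 days (1991 is not a leap year): 173 − 28 = 145 left.
January 1991 has 31 days: 145 − 31 = 114 left.
December 1990 has 31 days: 114 − 31 = 83 left.
November 1990 has 30 days: 83 − 30 = 53 left.
October 1990 has 31 days: 53 − 31 = 22 left.
September 1990 has 30 days; 30 − 22 = 8 → September 8, 1990.

September 8, 1990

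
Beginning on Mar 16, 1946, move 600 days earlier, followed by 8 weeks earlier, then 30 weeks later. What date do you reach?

December 25, 1944

Subtracting 600 days from March 16, 1946:
Going back 16 days from March 16, 1946 reaches the end of the previous month; 600 − 16 = 584 left.
February 1946 has 28 days (1946 is not a leap year): 584 − 28 = 556 left.
January 1946 has 31 days: 556 − 31 = 525 left.
December 1945 has 31 days: 525 − 31 = 494 left.
November 1945 has 30 days: 494 − 30 = 464 left.
October 1945 has 31 days: 464 − 31 = 433 left.
September 1945 has 30 days: 433 − 30 = 403 left.
August 1945 has 31 days: 403 − 31 = 372 left.
July 1945 has 31 days: 372 − 31 = 341 left.
June 1945 has 30 days: 341 − 30 = 311 left.
May 1945 has 31 days: 311 − 31 = 280 left.
April 1945 has 30 days: 280 − 30 = 250 left.
March 1945 has 31 days: 250 − 31 = 219 left.
February 1945 has 28 days (1945 is not a leap year): 219 − 28 = 191 left.
January 1945 has 31 days: 191 − 31 = 160 left.
December 1944 has 31 days: 160 − 31 = 129 left.
November 1944 has 30 days: 129 − 30 = 99 left.
October 1944 has 31 days: 99 − 31 = 68 left.
September 1944 has 30 days: 68 − 30 = 38 left.
August 1944 has 31 days: 38 − 31 = 7 left.
July 1944 has 31 days; 31 − 7 = 24 → July 24, 1944.
Counting back 8 weeks (= 56 days) from July 24, 1944:
Going back 24 days from July 24, 1944 reaches the end of the previous month; 56 − 24 = 32 left.
June 1944 has 30 days: 32 − 30 = 2 left.
May 1944 has 31 days; 31 − 2 = 29 → May 29, 1944.
Advancing 30 weeks (= 210 days) from May 29, 1944:
May has 31 days, so 31 − 29 = 2 days remain after May 29, 1944; 210 − 2 = 208 left.
June 1944 has 30 days: 208 − 30 = 178 left.
July 1944 has 31 days: 178 − 31 = 147 left.
August 1944 has 31 days: 147 − 31 = 116 left.
September 1944 has 30 days: 116 − 30 = 86 left.
October 1944 has 31 days: 86 − 31 = 55 left.
November 1944 has 30 days: 55 − 30 = 25 left.
25 days into December 1944 → December 25, 1944.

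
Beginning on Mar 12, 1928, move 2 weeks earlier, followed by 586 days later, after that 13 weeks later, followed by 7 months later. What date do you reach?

Going back 2 weeks (= 14 days) from March 12, 1928:
Going back 12 days from March 12, 1928 reaches the end of the previous month; 14 − 12 = 2 left.
February 1928 has 29 days; 29 − 2 = 27 → February 27, 1928.
Counting forward 586 days from February 27, 1928:
February has 29 days, so 29 − 27 = 2 days remain after February 27, 1928; 586 − 2 = 584 left.
March 1928 has 31 days: 584 − 31 = 553 left.
April 1928 has 30 days: 553 − 30 = 523 left.
May 1928 has 31 days: 523 − 31 = 492 left.
June 1928 has 30 days: 492 − 30 = 462 left.
July 1928 has 31 days: 462 − 31 = 431 left.
August 1928 has 31 days: 431 − 31 = 400 left.
September 1928 has 30 days: 400 − 30 = 370 left.
October 1928 has 31 days: 370 − 31 = 339 left.
November 1928 has 30 days: 339 − 30 = 309 left.
December 1928 has 31 days: 309 − 31 = 278 left.
January 1929 has 31 days: 278 − 31 = 247 left.
February 1929 has 28 days (1929 is not a leap year): 247 − 28 = 219 left.
March 1929 has 31 days: 219 − 31 = 188 left.
April 1929 has 30 days: 188 − 30 = 158 left.
May 1929 has 31 days: 158 − 31 = 127 left.
June 1929 has 30 days: 127 − 30 = 97 left.
July 1929 has 31 days: 97 − 31 = 66 left.
August 1929 has 31 days: 66 − 31 = 35 left.
September 1929 has 30 days: 35 − 30 = 5 left.
5 days into October 1929 → October 5, 1929.
Adding 13 weeks (= 91 days) from October 5, 1929:
October has 31 days, so 31 − 5 = 26 days remain after October 5, 1929; 91 − 26 = 65 left.
November 1929 has 30 days: 65 − 30 = 35 left.
December 1929 has 31 days: 35 − 31 = 4 left.
4 days into January 1930 → January 4, 1930.
Adding 7 months from January 4, 1930:
month 1 + 7 = 8 → August 1930.
Day 4 is valid in August, giving August 4, 1930.

August 4, 1930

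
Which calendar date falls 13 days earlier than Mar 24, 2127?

Going back 13 days from March 24, 2127.
24 − 13 = 11, still in March 2127.

March 11, 2127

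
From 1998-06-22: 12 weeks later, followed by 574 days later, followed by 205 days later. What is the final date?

November 1, 2000

Adding 12 weeks (= 84 days) from June 22, 1998:
June has 30 days, so 30 − 22 = 8 days remain after June 22, 1998; 84 − 8 = 76 left.
July 1998 has 31 days: 76 − 31 = 45 left.
August 1998 has 31 days: 45 − 31 = 14 left.
14 days into September 1998 → September 14, 1998.
Counting forward 574 days from September 14, 1998:
September has 30 days, so 30 − 14 = 16 days remain after September 14, 1998; 574 − 16 = 558 left.
October 1998 has 31 days: 558 − 31 = 527 left.
November 1998 has 30 days: 527 − 30 = 497 left.
December 1998 has 31 days: 497 − 31 = 466 left.
January 1999 has 31 days: 466 − 31 = 435 left.
February 1999 has 28 days (1999 is not a leap year): 435 − 28 = 407 left.
March 1999 has 31 days: 407 − 31 = 376 left.
April 1999 has 30 days: 376 − 30 = 346 left.
May 1999 has 31 days: 346 − 31 = 315 left.
June 1999 has 30 days: 315 − 30 = 285 left.
July 1999 has 31 days: 285 − 31 = 254 left.
August 1999 has 31 days: 254 − 31 = 223 left.
September 1999 has 30 days: 223 − 30 = 193 left.
October 1999 has 31 days: 193 − 31 = 162 left.
November 1999 has 30 days: 162 − 30 = 132 left.
December 1999 has 31 days: 132 − 31 = 101 left.
January 2000 has 31 days: 101 − 31 = 70 left.
February 2000 has 29 days (2000 is a leap year (divisible by 400)): 70 − 29 = 41 left.
March 2000 has 31 days: 41 − 31 = 10 left.
10 days into April 2000 → April 10, 2000.
Advancing 205 days from April 10, 2000:
April has 30 days, so 30 − 10 = 20 days remain after April 10, 2000; 205 − 20 = 185 left.
May 2000 has 31 days: 185 − 31 = 154 left.
June 2000 has 30 days: 154 − 30 = 124 left.
July 2000 has 31 days: 124 − 31 = 93 left.
August 2000 has 31 days: 93 − 31 = 62 left.
September 2000 has 30 days: 62 − 30 = 32 left.
October 2000 has 31 days: 32 − 31 = 1 left.
1 day into November 2000 → November 1, 2000.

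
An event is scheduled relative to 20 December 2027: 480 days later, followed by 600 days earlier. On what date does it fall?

Counting forward 480 days from December 20, 2027:
December has 31 days, so 31 − 20 = 11 days remain after December 20, 2027; 480 − 11 = 469 left.
January 2028 has 31 days: 469 − 31 = 438 left.
February 2028 has 29 days (2028 is a leap year): 438 − 29 = 409 left.
March 2028 has 31 days: 409 − 31 = 378 left.
April 2028 has 30 days: 378 − 30 = 348 left.
May 2028 has 31 days: 348 − 31 = 317 left.
June 2028 has 30 days: 317 − 30 = 287 left.
July 2028 has 31 days: 287 − 31 = 256 left.
August 2028 has 31 days: 256 − 31 = 225 left.
September 2028 has 30 days: 225 − 30 = 195 left.
October 2028 has 31 days: 195 − 31 = 164 left.
November 2028 has 30 days: 164 − 30 = 134 left.
December 2028 has 31 days: 134 − 31 = 103 left.
January 2029 has 31 days: 103 − 31 = 72 left.
February 2029 has 28 days (2029 is not a leap year): 72 − 28 = 44 left.
March 2029 has 31 days: 44 − 31 = 13 left.
13 days into April 2029 → April 13, 2029.
Counting back 600 days from April 13, 2029:
Going back 13 days from April 13, 2029 reaches the end of the previous month; 600 − 13 = 587 left.
March 2029 has 31 days: 587 − 31 = 556 left.
February 2029 has 28 days (2029 is not a leap year): 556 − 28 = 528 left.
January 2029 has 31 days: 528 − 31 = 497 left.
December 2028 has 31 days: 497 − 31 = 466 left.
November 2028 has 30 days: 466 − 30 = 436 left.
October 2028 has 31 days: 436 − 31 = 405 left.
September 2028 has 30 days: 405 − 30 = 375 left.
August 2028 has 31 days: 375 − 31 = 344 left.
July 2028 has 31 days: 344 − 31 = 313 left.
June 2028 has 30 days: 313 − 30 = 283 left.
May 2028 has 31 days: 283 − 31 = 252 left.
April 2028 has 30 days: 252 − 30 = 222 left.
March 2028 has 31 days: 222 − 31 = 191 left.
February 2028 has 29 days (2028 is a leap year): 191 − 29 = 162 left.
January 2028 has 31 days: 162 − 31 = 131 left.
December 2027 has 31 days: 131 − 31 = 100 left.
November 2027 has 30 days: 100 − 30 = 70 left.
October 2027 has 31 days: 70 − 31 = 39 left.
September 2027 has 30 days: 39 − 30 = 9 left.
August 2027 has 31 days; 31 − 9 = 22 → August 22, 2027.

August 22, 2027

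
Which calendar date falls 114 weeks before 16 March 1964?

January 8, 1962

Subtracting 114 weeks = 798 days from March 16, 1964.
Going back 16 days from March 16, 1964 reaches the end of the previous month; 798 − 16 = 782 left.
February 1964 has 29 days (1964 is a leap year): 782 − 29 = 753 left.
January 1964 has 31 days: 753 − 31 = 722 left.
December 1963 has 31 days: 722 − 31 = 691 left.
November 1963 has 30 days: 691 − 30 = 661 left.
October 1963 has 31 days: 661 − 31 = 630 left.
September 1963 has 30 days: 630 − 30 = 600 left.
August 1963 has 31 days: 600 − 31 = 569 left.
July 1963 has 31 days: 569 − 31 = 538 left.
June 1963 has 30 days: 538 − 30 = 508 left.
May 1963 has 31 days: 508 − 31 = 477 left.
April 1963 has 30 days: 477 − 30 = 447 left.
March 1963 has 31 days: 447 − 31 = 416 left.
February 1963 has 28 days (1963 is not a leap year): 416 − 28 = 388 left.
January 1963 has 31 days: 388 − 31 = 357 left.
December 1962 has 31 days: 357 − 31 = 326 left.
November 1962 has 30 days: 326 − 30 = 296 left.
October 1962 has 31 days: 296 − 31 = 265 left.
September 1962 has 30 days: 265 − 30 = 235 left.
August 1962 has 31 days: 235 − 31 = 204 left.
July 1962 has 31 days: 204 − 31 = 173 left.
June 1962 has 30 days: 173 − 30 = 143 left.
May 1962 has 31 days: 143 − 31 = 112 left.
April 1962 has 30 days: 112 − 30 = 82 left.
March 1962 has 31 days: 82 − 31 = 51 left.
February 1962 has 28 days (1962 is not a leap year): 51 − 28 = 23 left.
January 1962 has 31 days; 31 − 23 = 8 → January 8, 1962.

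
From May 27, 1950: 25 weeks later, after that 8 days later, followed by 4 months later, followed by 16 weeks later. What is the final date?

Counting forward 25 weeks (= 175 days) from May 27, 1950:
May has 31 days, so 31 − 27 = 4 days remain after May 27, 1950; 175 − 4 = 171 left.
June 1950 has 30 days: 171 − 30 = 141 left.
July 1950 has 31 days: 141 − 31 = 110 left.
August 1950 has 31 days: 110 − 31 = 79 left.
September 1950 has 30 days: 79 − 30 = 49 left.
October 1950 has 31 days: 49 − 31 = 18 left.
18 days into November 1950 → November 18, 1950.
Advancing 8 days from November 18, 1950:
November has 30 days; 18 + 8 = 26, still in November.
Adding 4 months from November 26, 1950:
month 11 + 4 = 15, which is month 3 of year 1951 → March 1951.
Day 26 is valid in March, giving March 26, 1951.
Counting forward 16 weeks (= 112 days) from March 26, 1951:
March has 31 days, so 31 − 26 = 5 days remain after March 26, 1951; 112 − 5 = 107 left.
April 1951 has 30 days: 107 − 30 = 77 left.
May 1951 has 31 days: 77 − 31 = 46 left.
June 1951 has 30 days: 46 − 30 = 16 left.
16 days into July 1951 → July 16, 1951.

July 16, 1951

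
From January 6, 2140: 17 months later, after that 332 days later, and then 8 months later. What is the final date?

January 4, 2143

Advancing 17 months from January 6, 2140:
month 1 + 17 = 18, which is month 6 of year 2141 → June 2141.
Day 6 is valid in June, giving June 6, 2141.
Adding 332 days from June 6, 2141:
June has 30 days, so 30 − 6 = 24 days remain after June 6, 2141; 332 − 24 = 308 left.
July 2141 has 31 days: 308 − 31 = 277 left.
August 2141 has 31 days: 277 − 31 = 246 left.
September 2141 has 30 days: 246 − 30 = 216 left.
October 2141 has 31 days: 216 − 31 = 185 left.
November 2141 has 30 days: 185 − 30 = 155 left.
December 2141 has 31 days: 155 − 31 = 124 left.
January 2142 has 31 days: 124 − 31 = 93 left.
February 2142 has 28 days (2142 is not a leap year): 93 − 28 = 65 left.
March 2142 has 31 days: 65 − 31 = 34 left.
April 2142 has 30 days: 34 − 30 = 4 left.
4 days into May 2142 → May 4, 2142.
Advancing 8 months from May 4, 2142:
month 5 + 8 = 13, which is month 1 of year 2143 → January 2143.
Day 4 is valid in January, giving January 4, 2143.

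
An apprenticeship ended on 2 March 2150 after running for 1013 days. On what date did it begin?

May 24, 2147

Going back 1013 days from March 2, 2150.
Going back 2 days from March 2, 2150 reaches the end of the previous month; 1013 − 2 = 1011 left.
February 2150 has 28 days (2150 is not a leap year): 1011 − 28 = 983 left.
January 2150 has 31 days: 983 − 31 = 952 left.
December 2149 has 31 days: 952 − 31 = 921 left.
November 2149 has 30 days: 921 − 30 = 891 left.
October 2149 has 31 days: 891 − 31 = 860 left.
September 2149 has 30 days: 860 − 30 = 830 left.
August 2149 has 31 days: 830 − 31 = 799 left.
July 2149 has 31 days: 799 − 31 = 768 left.
June 2149 has 30 days: 768 − 30 = 738 left.
May 2149 has 31 days: 738 − 31 = 707 left.
April 2149 has 30 days: 707 − 30 = 677 left.
March 2149 has 31 days: 677 − 31 = 646 left.
February 2149 has 28 days (2149 is not a leap year): 646 − 28 = 618 left.
January 2149 has 31 days: 618 − 31 = 587 left.
December 2148 has 31 days: 587 − 31 = 556 left.
November 2148 has 30 days: 556 − 30 = 526 left.
October 2148 has 31 days: 526 − 31 = 495 left.
September 2148 has 30 days: 495 − 30 = 465 left.
August 2148 has 31 days: 465 − 31 = 434 left.
July 2148 has 31 days: 434 − 31 = 403 left.
June 2148 has 30 days: 403 − 30 = 373 left.
May 2148 has 31 days: 373 − 31 = 342 left.
April 2148 has 30 days: 342 − 30 = 312 left.
March 2148 has 31 days: 312 − 31 = 281 left.
February 2148 has 29 days (2148 is a leap year): 281 − 29 = 252 left.
January 2148 has 31 days: 252 − 31 = 221 left.
December 2147 has 31 days: 221 − 31 = 190 left.
November 2147 has 30 days: 190 − 30 = 160 left.
October 2147 has 31 days: 160 − 31 = 129 left.
September 2147 has 30 days: 129 − 30 = 99 left.
August 2147 has 31 days: 99 − 31 = 68 left.
July 2147 has 31 days: 68 − 31 = 37 left.
June 2147 has 30 days: 37 − 30 = 7 left.
May 2147 has 31 days; 31 − 7 = 24 → May 24, 2147.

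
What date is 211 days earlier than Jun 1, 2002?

Going back 211 days from June 1, 2002.
Going back 1 day from June 1, 2002 reaches the end of the previous month; 211 − 1 = 210 left.
May 2002 has 31 days: 210 − 31 = 179 left.
April 2002 has 30 days: 179 − 30 = 149 left.
March 2002 has 31 days: 149 − 31 = 118 left.
February 2002 has 28 days (2002 is not a leap year): 118 − 28 = 90 left.
January 2002 has 31 days: 90 − 31 = 59 left.
December 2001 has 31 days: 59 − 31 = 28 left.
November 2001 has 30 days; 30 − 28 = 2 → November 2, 2001.

November 2, 2001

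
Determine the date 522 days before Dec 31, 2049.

July 27, 2048

Counting back 522 days from December 31, 2049.
Going back 31 days from December 31, 2049 reaches the end of the previous month; 522 − 31 = 491 left.
November 2049 has 30 days: 491 − 30 = 461 left.
October 2049 has 31 days: 461 − 31 = 430 left.
September 2049 has 30 days: 430 − 30 = 400 left.
August 2049 has 31 days: 400 − 31 = 369 left.
July 2049 has 31 days: 369 − 31 = 338 left.
June 2049 has 30 days: 338 − 30 = 308 left.
May 2049 has 31 days: 308 − 31 = 277 left.
April 2049 has 30 days: 277 − 30 = 247 left.
March 2049 has 31 days: 247 − 31 = 216 left.
February 2049 has 28 days (2049 is not a leap year): 216 − 28 = 188 left.
January 2049 has 31 days: 188 − 31 = 157 left.
December 2048 has 31 days: 157 − 31 = 126 left.
November 2048 has 30 days: 126 − 30 = 96 left.
October 2048 has 31 days: 96 − 31 = 65 left.
September 2048 has 30 days: 65 − 30 = 35 left.
August 2048 has 31 days: 35 − 31 = 4 left.
July 2048 has 31 days; 31 − 4 = 27 → July 27, 2048.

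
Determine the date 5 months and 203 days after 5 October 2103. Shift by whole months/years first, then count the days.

September 24, 2104

Advancing 5 months and 203 days from October 5, 2103: first the month/year part, then the days.
month 10 + 5 = 15, which is month 3 of year 2104 → March 2104.
Day 5 is valid in March, giving March 5, 2104.
Now add 203 days from March 5, 2104.
March has 31 days, so 31 − 5 = 26 days remain after March 5, 2104; 203 − 26 = 177 left.
April 2104 has 30 days: 177 − 30 = 147 left.
May 2104 has 31 days: 147 − 31 = 116 left.
June 2104 has 30 days: 116 − 30 = 86 left.
July 2104 has 31 days: 86 − 31 = 55 left.
August 2104 has 31 days: 55 − 31 = 24 left.
24 days into September 2104 → September 24, 2104.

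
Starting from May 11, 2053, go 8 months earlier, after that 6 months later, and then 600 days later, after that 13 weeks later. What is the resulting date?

Counting back 8 months from May 11, 2053:
month 5 − 8 = -3, which is month 9 of year 2052 → September 2052.
Day 11 is valid in September, giving September 11, 2052.
Counting forward 6 months from September 11, 2052:
month 9 + 6 = 15, which is month 3 of year 2053 → March 2053.
Day 11 is valid in March, giving March 11, 2053.
Advancing 600 days from March 11, 2053:
March has 31 days, so 31 − 11 = 20 days remain after March 11, 2053; 600 − 20 = 580 left.
April 2053 has 30 days: 580 − 30 = 550 left.
May 2053 has 31 days: 550 − 31 = 519 left.
June 2053 has 30 days: 519 − 30 = 489 left.
July 2053 has 31 days: 489 − 31 = 458 left.
August 2053 has 31 days: 458 − 31 = 427 left.
September 2053 has 30 days: 427 − 30 = 397 left.
October 2053 has 31 days: 397 − 31 = 366 left.
November 2053 has 30 days: 366 − 30 = 336 left.
December 2053 has 31 days: 336 − 31 = 305 left.
January 2054 has 31 days: 305 − 31 = 274 left.
February 2054 has 28 days (2054 is not a leap year): 274 − 28 = 246 left.
March 2054 has 31 days: 246 − 31 = 215 left.
April 2054 has 30 days: 215 − 30 = 185 left.
May 2054 has 31 days: 185 − 31 = 154 left.
June 2054 has 30 days: 154 − 30 = 124 left.
July 2054 has 31 days: 124 − 31 = 93 left.
August 2054 has 31 days: 93 − 31 = 62 left.
September 2054 has 30 days: 62 − 30 = 32 left.
October 2054 has 31 days: 32 − 31 = 1 left.
1 day into November 2054 → November 1, 2054.
Adding 13 weeks (= 91 days) from November 1, 2054:
November has 30 days, so 30 − 1 = 29 days remain after November 1, 2054; 91 − 29 = 62 left.
December 2054 has 31 days: 62 − 31 = 31 left.
31 days into January 2055 → January 31, 2055.

January 31, 2055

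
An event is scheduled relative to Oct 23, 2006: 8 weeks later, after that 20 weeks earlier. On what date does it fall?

July 31, 2006

Counting forward 8 weeks (= 56 days) from October 23, 2006:
October has 31 days, so 31 − 23 = 8 days remain after October 23, 2006; 56 − 8 = 48 left.
November 2006 has 30 days: 48 − 30 = 18 left.
18 days into December 2006 → December 18, 2006.
Counting back 20 weeks (= 140 days) from December 18, 2006:
Going back 18 days from December 18, 2006 reaches the end of the previous month; 140 − 18 = 122 left.
November 2006 has 30 days: 122 − 30 = 92 left.
October 2006 has 31 days: 92 − 31 = 61 left.
September 2006 has 30 days: 61 − 30 = 31 left.
August 2006 has 31 days: 31 − 31 = 0 left.
July 2006 has 31 days; 31 − 0 = 31 → July 31, 2006.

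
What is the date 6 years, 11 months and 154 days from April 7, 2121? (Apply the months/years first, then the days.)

August 8, 2128

Counting forward 6 years, 11 months and 154 days from April 7, 2121: first the month/year part, then the days.
+6 years → 2127; month 4 + 11 = 15, which is month 3 of year 2128 → March 2128.
Day 7 is valid in March, giving March 7, 2128.
Now add 154 days from March 7, 2128.
March has 31 days, so 31 − 7 = 24 days remain after March 7, 2128; 154 − 24 = 130 left.
April 2128 has 30 days: 130 − 30 = 100 left.
May 2128 has 31 days: 100 − 31 = 69 left.
June 2128 has 30 days: 69 − 30 = 39 left.
July 2128 has 31 days: 39 − 31 = 8 left.
8 days into August 2128 → August 8, 2128.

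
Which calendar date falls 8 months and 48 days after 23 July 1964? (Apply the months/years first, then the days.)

Advancing 8 months and 48 days from July 23, 1964: first the month/year part, then the days.
month 7 + 8 = 15, which is month 3 of year 1965 → March 1965.
Day 23 is valid in March, giving March 23, 1965.
Now add 48 days from March 23, 1965.
March has 31 days, so 31 − 23 = 8 days remain after March 23, 1965; 48 − 8 = 40 left.
April 1965 has 30 days: 40 − 30 = 10 left.
10 days into May 1965 → May 10, 1965.

May 10, 1965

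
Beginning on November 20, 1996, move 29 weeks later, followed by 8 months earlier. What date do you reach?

October 11, 1996

Adding 29 weeks (= 203 days) from November 20, 1996:
November has 30 days, so 30 − 20 = 10 days remain after November 20, 1996; 203 − 10 = 193 left.
December 1996 has 31 days: 193 − 31 = 162 left.
January 1997 has 31 days: 162 − 31 = 131 left.
February 1997 has 28 days (1997 is not a leap year): 131 − 28 = 103 left.
March 1997 has 31 days: 103 − 31 = 72 left.
April 1997 has 30 days: 72 − 30 = 42 left.
May 1997 has 31 days: 42 − 31 = 11 left.
11 days into June 1997 → June 11, 1997.
Counting back 8 months from June 11, 1997:
month 6 − 8 = -2, which is month 10 of year 1996 → October 1996.
Day 11 is valid in October, giving October 11, 1996.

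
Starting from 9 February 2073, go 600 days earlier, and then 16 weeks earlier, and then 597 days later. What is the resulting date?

Subtracting 600 days from February 9, 2073:
Going back 9 days from February 9, 2073 reaches the end of the previous month; 600 − 9 = 591 left.
January 2073 has 31 days: 591 − 31 = 560 left.
December 2072 has 31 days: 560 − 31 = 529 left.
November 2072 has 30 days: 529 − 30 = 499 left.
October 2072 has 31 days: 499 − 31 = 468 left.
September 2072 has 30 days: 468 − 30 = 438 left.
August 2072 has 31 days: 438 − 31 = 407 left.
July 2072 has 31 days: 407 − 31 = 376 left.
June 2072 has 30 days: 376 − 30 = 346 left.
May 2072 has 31 days: 346 − 31 = 315 left.
April 2072 has 30 days: 315 − 30 = 285 left.
March 2072 has 31 days: 285 − 31 = 254 left.
February 2072 has 29 days (2072 is a leap year): 254 − 29 = 225 left.
January 2072 has 31 days: 225 − 31 = 194 left.
December 2071 has 31 days: 194 − 31 = 163 left.
November 2071 has 30 days: 163 − 30 = 133 left.
October 2071 has 31 days: 133 − 31 = 102 left.
September 2071 has 30 days: 102 − 30 = 72 left.
August 2071 has 31 days: 72 − 31 = 41 left.
July 2071 has 31 days: 41 − 31 = 10 left.
June 2071 has 30 days; 30 − 10 = 20 → June 20, 2071.
Going back 16 weeks (= 112 days) from June 20, 2071:
Going back 20 days from June 20, 2071 reaches the end of the previous month; 112 − 20 = 92 left.
May 2071 has 31 days: 92 − 31 = 61 left.
April 2071 has 30 days: 61 − 30 = 31 left.
March 2071 has 31 days: 31 − 31 = 0 left.
February 2071 has 28 days; 28 − 0 = 28 → February 28, 2071.
Counting forward 597 days from February 28, 2071:
February has 28 days, so 28 − 28 = 0 days remain after February 28, 2071; 597 − 0 = 597 left.
March 2071 has 31 days: 597 − 31 = 566 left.
April 2071 has 30 days: 566 − 30 = 536 left.
May 2071 has 31 days: 536 − 31 = 505 left.
June 2071 has 30 days: 505 − 30 = 475 left.
July 2071 has 31 days: 475 − 31 = 444 left.
August 2071 has 31 days: 444 − 31 = 413 left.
September 2071 has 30 days: 413 − 30 = 383 left.
October 2071 has 31 days: 383 − 31 = 352 left.
November 2071 has 30 days: 352 − 30 = 322 left.
December 2071 has 31 days: 322 − 31 = 291 left.
January 2072 has 31 days: 291 − 31 = 260 left.
February 2072 has 29 days (2072 is a leap year): 260 − 29 = 231 left.
March 2072 has 31 days: 231 − 31 = 200 left.
April 2072 has 30 days: 200 − 30 = 170 left.
May 2072 has 31 days: 170 − 31 = 139 left.
June 2072 has 30 days: 139 − 30 = 109 left.
July 2072 has 31 days: 109 − 31 = 78 left.
August 2072 has 31 days: 78 − 31 = 47 left.
September 2072 has 30 days: 47 − 30 = 17 left.
17 days into October 2072 → October 17, 2072.

October 17, 2072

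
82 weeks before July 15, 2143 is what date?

Counting back 82 weeks = 574 days from July 15, 2143.
Going back 15 days from July 15, 2143 reaches the end of the previous month; 574 − 15 = 559 left.
June 2143 has 30 days: 559 − 30 = 529 left.
May 2143 has 31 days: 529 − 31 = 498 left.
April 2143 has 30 days: 498 − 30 = 468 left.
March 2143 has 31 days: 468 − 31 = 437 left.
February 2143 has 28 days (2143 is not a leap year): 437 − 28 = 409 left.
January 2143 has 31 days: 409 − 31 = 378 left.
December 2142 has 31 days: 378 − 31 = 347 left.
November 2142 has 30 days: 347 − 30 = 317 left.
October 2142 has 31 days: 317 − 31 = 286 left.
September 2142 has 30 days: 286 − 30 = 256 left.
August 2142 has 31 days: 256 − 31 = 225 left.
July 2142 has 31 days: 225 − 31 = 194 left.
June 2142 has 30 days: 194 − 30 = 164 left.
May 2142 has 31 days: 164 − 31 = 133 left.
April 2142 has 30 days: 133 − 30 = 103 left.
March 2142 has 31 days: 103 − 31 = 72 left.
February 2142 has 28 days (2142 is not a leap year): 72 − 28 = 44 left.
January 2142 has 31 days: 44 − 31 = 13 left.
December 2141 has 31 days; 31 − 13 = 18 → December 18, 2141.

December 18, 2141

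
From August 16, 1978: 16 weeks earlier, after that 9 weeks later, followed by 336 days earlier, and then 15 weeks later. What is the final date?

November 9, 1977

Subtracting 16 weeks (= 112 days) from August 16, 1978:
Going back 16 days from August 16, 1978 reaches the end of the previous month; 112 − 16 = 96 left.
July 1978 has 31 days: 96 − 31 = 65 left.
June 1978 has 30 days: 65 − 30 = 35 left.
May 1978 has 31 days: 35 − 31 = 4 left.
April 1978 has 30 days; 30 − 4 = 26 → April 26, 1978.
Adding 9 weeks (= 63 days) from April 26, 1978:
April has 30 days, so 30 − 26 = 4 days remain after April 26, 1978; 63 − 4 = 59 left.
May 1978 has 31 days: 59 − 31 = 28 left.
28 days into June 1978 → June 28, 1978.
Subtracting 336 days from June 28, 1978:
Going back 28 days from June 28, 1978 reaches the end of the previous month; 336 − 28 = 308 left.
May 1978 has 31 days: 308 − 31 = 277 left.
April 1978 has 30 days: 277 − 30 = 247 left.
March 1978 has 31 days: 247 − 31 = 216 left.
February 1978 has 28 days (1978 is not a leap year): 216 − 28 = 188 left.
January 1978 has 31 days: 188 − 31 = 157 left.
December 1977 has 31 days: 157 − 31 = 126 left.
November 1977 has 30 days: 126 − 30 = 96 left.
October 1977 has 31 days: 96 − 31 = 65 left.
September 1977 has 30 days: 65 − 30 = 35 left.
August 1977 has 31 days: 35 − 31 = 4 left.
July 1977 has 31 days; 31 − 4 = 27 → July 27, 1977.
Advancing 15 weeks (= 105 days) from July 27, 1977:
July has 31 days, so 31 − 27 = 4 days remain after July 27, 1977; 105 − 4 = 101 left.
August 1977 has 31 days: 101 − 31 = 70 left.
September 1977 has 30 days: 70 − 30 = 40 left.
October 1977 has 31 days: 40 − 31 = 9 left.
9 days into November 1977 → November 9, 1977.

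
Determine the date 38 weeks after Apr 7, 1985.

December 29, 1985

Advancing 38 weeks = 266 days from April 7, 1985.
April has 30 days, so 30 − 7 = 23 days remain after April 7, 1985; 266 − 23 = 243 left.
May 1985 has 31 days: 243 − 31 = 212 left.
June 1985 has 30 days: 212 − 30 = 182 left.
July 1985 has 31 days: 182 − 31 = 151 left.
August 1985 has 31 days: 151 − 31 = 120 left.
September 1985 has 30 days: 120 − 30 = 90 left.
October 1985 has 31 days: 90 − 31 = 59 left.
November 1985 has 30 days: 59 − 30 = 29 left.
29 days into December 1985 → December 29, 1985.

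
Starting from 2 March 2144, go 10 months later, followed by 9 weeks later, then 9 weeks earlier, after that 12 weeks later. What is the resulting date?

March 27, 2145

Advancing 10 months from March 2, 2144:
month 3 + 10 = 13, which is month 1 of year 2145 → January 2145.
Day 2 is valid in January, giving January 2, 2145.
Advancing 9 weeks (= 63 days) from January 2, 2145:
January has 31 days, so 31 − 2 = 29 days remain after January 2, 2145; 63 − 29 = 34 left.
February 2145 has 28 days (2145 is not a leap year): 34 − 28 = 6 left.
6 days into March 2145 → March 6, 2145.
Subtracting 9 weeks (= 63 days) from March 6, 2145:
Going back 6 days from March 6, 2145 reaches the end of the previous month; 63 − 6 = 57 left.
February 2145 has 28 days (2145 is not a leap year): 57 − 28 = 29 left.
January 2145 has 31 days; 31 − 29 = 2 → January 2, 2145.
Adding 12 weeks (= 84 days) from January 2, 2145:
January has 31 days, so 31 − 2 = 29 days remain after January 2, 2145; 84 − 29 = 55 left.
February 2145 has 28 days (2145 is not a leap year): 55 − 28 = 27 left.
27 days into March 2145 → March 27, 2145.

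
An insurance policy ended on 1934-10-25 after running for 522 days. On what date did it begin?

Counting back 522 days from October 25, 1934.
Going back 25 days from October 25, 1934 reaches the end of the previous month; 522 − 25 = 497 left.
September 1934 has 30 days: 497 − 30 = 467 left.
August 1934 has 31 days: 467 − 31 = 436 left.
July 1934 has 31 days: 436 − 31 = 405 left.
June 1934 has 30 days: 405 − 30 = 375 left.
May 1934 has 31 days: 375 − 31 = 344 left.
April 1934 has 30 days: 344 − 30 = 314 left.
March 1934 has 31 days: 314 − 31 = 283 left.
February 1934 has 28 days (1934 is not a leap year): 283 − 28 = 255 left.
January 1934 has 31 days: 255 − 31 = 224 left.
December 1933 has 31 days: 224 − 31 = 193 left.
November 1933 has 30 days: 193 − 30 = 163 left.
October 1933 has 31 days: 163 − 31 = 132 left.
September 1933 has 30 days: 132 − 30 = 102 left.
August 1933 has 31 days: 102 − 31 = 71 left.
July 1933 has 31 days: 71 − 31 = 40 left.
June 1933 has 30 days: 40 − 30 = 10 left.
May 1933 has 31 days; 31 − 10 = 21 → May 21, 1933.

May 21, 1933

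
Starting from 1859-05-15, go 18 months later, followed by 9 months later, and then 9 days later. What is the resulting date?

August 24, 1861

Advancing 18 months from May 15, 1859:
month 5 + 18 = 23, which is month 11 of year 1860 → November 1860.
Day 15 is valid in November, giving November 15, 1860.
Adding 9 months from November 15, 1860:
month 11 + 9 = 20, which is month 8 of year 1861 → August 1861.
Day 15 is valid in August, giving August 15, 1861.
Advancing 9 days from August 15, 1861:
August has 31 days; 15 + 9 = 24, still in August.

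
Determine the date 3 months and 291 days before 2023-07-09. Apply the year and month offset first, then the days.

Counting back 3 months and 291 days from July 9, 2023: first the month/year part, then the days.
month 7 − 3 = 4 → April 2023.
Day 9 is valid in April, giving April 9, 2023.
Now subtract 291 days from April 9, 2023.
Going back 9 days from April 9, 2023 reaches the end of the previous month; 291 − 9 = 282 left.
March 2023 has 31 days: 282 − 31 = 251 left.
February 2023 has 28 days (2023 is not a leap year): 251 − 28 = 223 left.
January 2023 has 31 days: 223 − 31 = 192 left.
December 2022 has 31 days: 192 − 31 = 161 left.
November 2022 has 30 days: 161 − 30 = 131 left.
October 2022 has 31 days: 131 − 31 = 100 left.
September 2022 has 30 days: 100 − 30 = 70 left.
August 2022 has 31 days: 70 − 31 = 39 left.
July 2022 has 31 days: 39 − 31 = 8 left.
June 2022 has 30 days; 30 − 8 = 22 → June 22, 2022.

June 22, 2022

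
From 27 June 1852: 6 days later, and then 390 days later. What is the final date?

Adding 6 days from June 27, 1852:
June has 30 days, so 30 − 27 = 3 days remain after June 27, 1852; 6 − 3 = 3 left.
3 days into July 1852 → July 3, 1852.
Counting forward 390 days from July 3, 1852:
July has 31 days, so 31 − 3 = 28 days remain after July 3, 1852; 390 − 28 = 362 left.
August 1852 has 31 days: 362 − 31 = 331 left.
September 1852 has 30 days: 331 − 30 = 301 left.
October 1852 has 31 days: 301 − 31 = 270 left.
November 1852 has 30 days: 270 − 30 = 240 left.
December 1852 has 31 days: 240 − 31 = 209 left.
January 1853 has 31 days: 209 − 31 = 178 left.
February 1853 has 28 days (1853 is not a leap year): 178 − 28 = 150 left.
March 1853 has 31 days: 150 − 31 = 119 left.
April 1853 has 30 days: 119 − 30 = 89 left.
May 1853 has 31 days: 89 − 31 = 58 left.
June 1853 has 30 days: 58 − 30 = 28 left.
28 days into July 1853 → July 28, 1853.

July 28, 1853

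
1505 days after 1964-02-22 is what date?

Advancing 1505 days from February 22, 1964.
February has 29 days, so 29 − 22 = 7 days remain after February 22, 1964; 1505 − 7 = 1498 left.
March 1964 has 31 days: 1498 − 31 = 1467 left.
April 1964 has 30 days: 1467 − 30 = 1437 left.
May 1964 has 31 days: 1437 − 31 = 1406 left.
June 1964 has 30 days: 1406 − 30 = 1376 left.
July 1964 has 31 days: 1376 − 31 = 1345 left.
August 1964 has 31 days: 1345 − 31 = 1314 left.
September 1964 has 30 days: 1314 − 30 = 1284 left.
October 1964 has 31 days: 1284 − 31 = 1253 left.
November 1964 has 30 days: 1253 − 30 = 1223 left.
December 1964 has 31 days: 1223 − 31 = 1192 left.
January 1965 has 31 days: 1192 − 31 = 1161 left.
February 1965 has 28 days (1965 is not a leap year): 1161 − 28 = 1133 left.
March 1965 has 31 days: 1133 − 31 = 1102 left.
April 1965 has 30 days: 1102 − 30 = 1072 left.
May 1965 has 31 days: 1072 − 31 = 1041 left.
June 1965 has 30 days: 1041 − 30 = 1011 left.
July 1965 has 31 days: 1011 − 31 = 980 left.
August 1965 has 31 days: 980 − 31 = 949 left.
September 1965 has 30 days: 949 − 30 = 919 left.
October 1965 has 31 days: 919 − 31 = 888 left.
November 1965 has 30 days: 888 − 30 = 858 left.
December 1965 has 31 days: 858 − 31 = 827 left.
January 1966 has 31 days: 827 − 31 = 796 left.
February 1966 has 28 days (1966 is not a leap year): 796 − 28 = 768 left.
March 1966 has 31 days: 768 − 31 = 737 left.
April 1966 has 30 days: 737 − 30 = 707 left.
May 1966 has 31 days: 707 − 31 = 676 left.
June 1966 has 30 days: 676 − 30 = 646 left.
July 1966 has 31 days: 646 − 31 = 615 left.
August 1966 has 31 days: 615 − 31 = 584 left.
September 1966 has 30 days: 584 − 30 = 554 left.
October 1966 has 31 days: 554 − 31 = 523 left.
November 1966 has 30 days: 523 − 30 = 493 left.
December 1966 has 31 days: 493 − 31 = 462 left.
January 1967 has 31 days: 462 − 31 = 431 left.
February 1967 has 28 days (1967 is not a leap year): 431 − 28 = 403 left.
March 1967 has 31 days: 403 − 31 = 372 left.
April 1967 has 30 days: 372 − 30 = 342 left.
May 1967 has 31 days: 342 − 31 = 311 left.
June 1967 has 30 days: 311 − 30 = 281 left.
July 1967 has 31 days: 281 − 31 = 250 left.
August 1967 has 31 days: 250 − 31 = 219 left.
September 1967 has 30 days: 219 − 30 = 189 left.
October 1967 has 31 days: 189 − 31 = 158 left.
November 1967 has 30 days: 158 − 30 = 128 left.
December 1967 has 31 days: 128 − 31 = 97 left.
January 1968 has 31 days: 97 − 31 = 66 left.
February 1968 has 29 days (1968 is a leap year): 66 − 29 = 37 left.
March 1968 has 31 days: 37 − 31 = 6 left.
6 days into April 1968 → April 6, 1968.

April 6, 1968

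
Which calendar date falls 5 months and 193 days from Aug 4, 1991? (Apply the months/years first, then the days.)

July 15, 1992

Counting forward 5 months and 193 days from August 4, 1991: first the month/year part, then the days.
month 8 + 5 = 13, which is month 1 of year 1992 → January 1992.
Day 4 is valid in January, giving January 4, 1992.
Now add 193 days from January 4, 1992.
January has 31 days, so 31 − 4 = 27 days remain after January 4, 1992; 193 − 27 = 166 left.
February 1992 has 29 days (1992 is a leap year): 166 − 29 = 137 left.
March 1992 has 31 days: 137 − 31 = 106 left.
April 1992 has 30 days: 106 − 30 = 76 left.
May 1992 has 31 days: 76 − 31 = 45 left.
June 1992 has 30 days: 45 − 30 = 15 left.
15 days into July 1992 → July 15, 1992.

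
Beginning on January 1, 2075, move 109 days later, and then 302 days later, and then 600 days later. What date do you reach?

Advancing 109 days from January 1, 2075:
January has 31 days, so 31 − 1 = 30 days remain after January 1, 2075; 109 − 30 = 79 left.
February 2075 has 28 days (2075 is not a leap year): 79 − 28 = 51 left.
March 2075 has 31 days: 51 − 31 = 20 left.
20 days into April 2075 → April 20, 2075.
Adding 302 days from April 20, 2075:
April has 30 days, so 30 − 20 = 10 days remain after April 20, 2075; 302 − 10 = 292 left.
May 2075 has 31 days: 292 − 31 = 261 left.
June 2075 has 30 days: 261 − 30 = 231 left.
July 2075 has 31 days: 231 − 31 = 200 left.
August 2075 has 31 days: 200 − 31 = 169 left.
September 2075 has 30 days: 169 − 30 = 139 left.
October 2075 has 31 days: 139 − 31 = 108 left.
November 2075 has 30 days: 108 − 30 = 78 left.
December 2075 has 31 days: 78 − 31 = 47 left.
January 2076 has 31 days: 47 − 31 = 16 left.
16 days into February 2076 → February 16, 2076.
Adding 600 days from February 16, 2076:
February has 29 days, so 29 − 16 = 13 days remain after February 16, 2076; 600 − 13 = 587 left.
March 2076 has 31 days: 587 − 31 = 556 left.
April 2076 has 30 days: 556 − 30 = 526 left.
May 2076 has 31 days: 526 − 31 = 495 left.
June 2076 has 30 days: 495 − 30 = 465 left.
July 2076 has 31 days: 465 − 31 = 434 left.
August 2076 has 31 days: 434 − 31 = 403 left.
September 2076 has 30 days: 403 − 30 = 373 left.
October 2076 has 31 days: 373 − 31 = 342 left.
November 2076 has 30 days: 342 − 30 = 312 left.
December 2076 has 31 days: 312 − 31 = 281 left.
January 2077 has 31 days: 281 − 31 = 250 left.
February 2077 has 28 days (2077 is not a leap year): 250 − 28 = 222 left.
March 2077 has 31 days: 222 − 31 = 191 left.
April 2077 has 30 days: 191 − 30 = 161 left.
May 2077 has 31 days: 161 − 31 = 130 left.
June 2077 has 30 days: 130 − 30 = 100 left.
July 2077 has 31 days: 100 − 31 = 69 left.
August 2077 has 31 days: 69 − 31 = 38 left.
September 2077 has 30 days: 38 − 30 = 8 left.
8 days into October 2077 → October 8, 2077.

October 8, 2077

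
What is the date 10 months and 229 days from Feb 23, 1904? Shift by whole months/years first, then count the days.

August 9, 1905

Counting forward 10 months and 229 days from February 23, 1904: first the month/year part, then the days.
month 2 + 10 = 12 → December 1904.
Day 23 is valid in December, giving December 23, 1904.
Now add 229 days from December 23, 1904.
December has 31 days, so 31 − 23 = 8 days remain after December 23, 1904; 229 − 8 = 221 left.
January 1905 has 31 days: 221 − 31 = 190 left.
February 1905 has 28 days (1905 is not a leap year): 190 − 28 = 162 left.
March 1905 has 31 days: 162 − 31 = 131 left.
April 1905 has 30 days: 131 − 30 = 101 left.
May 1905 has 31 days: 101 − 31 = 70 left.
June 1905 has 30 days: 70 − 30 = 40 left.
July 1905 has 31 days: 40 − 31 = 9 left.
9 days into August 1905 → August 9, 1905.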